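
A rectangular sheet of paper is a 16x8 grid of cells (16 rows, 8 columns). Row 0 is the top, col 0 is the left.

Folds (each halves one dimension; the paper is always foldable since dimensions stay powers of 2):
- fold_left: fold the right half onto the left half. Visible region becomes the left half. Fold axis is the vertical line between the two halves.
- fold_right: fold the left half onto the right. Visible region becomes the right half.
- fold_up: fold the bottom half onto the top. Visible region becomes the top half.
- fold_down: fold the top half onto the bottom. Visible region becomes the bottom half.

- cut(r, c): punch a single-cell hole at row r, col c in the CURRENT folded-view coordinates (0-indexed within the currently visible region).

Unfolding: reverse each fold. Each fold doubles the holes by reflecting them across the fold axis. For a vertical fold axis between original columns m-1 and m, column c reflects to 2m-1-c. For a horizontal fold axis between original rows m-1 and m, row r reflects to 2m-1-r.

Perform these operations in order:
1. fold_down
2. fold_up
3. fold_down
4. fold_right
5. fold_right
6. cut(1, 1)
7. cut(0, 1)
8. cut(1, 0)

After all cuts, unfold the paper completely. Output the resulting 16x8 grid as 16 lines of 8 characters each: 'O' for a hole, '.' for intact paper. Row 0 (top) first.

Op 1 fold_down: fold axis h@8; visible region now rows[8,16) x cols[0,8) = 8x8
Op 2 fold_up: fold axis h@12; visible region now rows[8,12) x cols[0,8) = 4x8
Op 3 fold_down: fold axis h@10; visible region now rows[10,12) x cols[0,8) = 2x8
Op 4 fold_right: fold axis v@4; visible region now rows[10,12) x cols[4,8) = 2x4
Op 5 fold_right: fold axis v@6; visible region now rows[10,12) x cols[6,8) = 2x2
Op 6 cut(1, 1): punch at orig (11,7); cuts so far [(11, 7)]; region rows[10,12) x cols[6,8) = 2x2
Op 7 cut(0, 1): punch at orig (10,7); cuts so far [(10, 7), (11, 7)]; region rows[10,12) x cols[6,8) = 2x2
Op 8 cut(1, 0): punch at orig (11,6); cuts so far [(10, 7), (11, 6), (11, 7)]; region rows[10,12) x cols[6,8) = 2x2
Unfold 1 (reflect across v@6): 6 holes -> [(10, 4), (10, 7), (11, 4), (11, 5), (11, 6), (11, 7)]
Unfold 2 (reflect across v@4): 12 holes -> [(10, 0), (10, 3), (10, 4), (10, 7), (11, 0), (11, 1), (11, 2), (11, 3), (11, 4), (11, 5), (11, 6), (11, 7)]
Unfold 3 (reflect across h@10): 24 holes -> [(8, 0), (8, 1), (8, 2), (8, 3), (8, 4), (8, 5), (8, 6), (8, 7), (9, 0), (9, 3), (9, 4), (9, 7), (10, 0), (10, 3), (10, 4), (10, 7), (11, 0), (11, 1), (11, 2), (11, 3), (11, 4), (11, 5), (11, 6), (11, 7)]
Unfold 4 (reflect across h@12): 48 holes -> [(8, 0), (8, 1), (8, 2), (8, 3), (8, 4), (8, 5), (8, 6), (8, 7), (9, 0), (9, 3), (9, 4), (9, 7), (10, 0), (10, 3), (10, 4), (10, 7), (11, 0), (11, 1), (11, 2), (11, 3), (11, 4), (11, 5), (11, 6), (11, 7), (12, 0), (12, 1), (12, 2), (12, 3), (12, 4), (12, 5), (12, 6), (12, 7), (13, 0), (13, 3), (13, 4), (13, 7), (14, 0), (14, 3), (14, 4), (14, 7), (15, 0), (15, 1), (15, 2), (15, 3), (15, 4), (15, 5), (15, 6), (15, 7)]
Unfold 5 (reflect across h@8): 96 holes -> [(0, 0), (0, 1), (0, 2), (0, 3), (0, 4), (0, 5), (0, 6), (0, 7), (1, 0), (1, 3), (1, 4), (1, 7), (2, 0), (2, 3), (2, 4), (2, 7), (3, 0), (3, 1), (3, 2), (3, 3), (3, 4), (3, 5), (3, 6), (3, 7), (4, 0), (4, 1), (4, 2), (4, 3), (4, 4), (4, 5), (4, 6), (4, 7), (5, 0), (5, 3), (5, 4), (5, 7), (6, 0), (6, 3), (6, 4), (6, 7), (7, 0), (7, 1), (7, 2), (7, 3), (7, 4), (7, 5), (7, 6), (7, 7), (8, 0), (8, 1), (8, 2), (8, 3), (8, 4), (8, 5), (8, 6), (8, 7), (9, 0), (9, 3), (9, 4), (9, 7), (10, 0), (10, 3), (10, 4), (10, 7), (11, 0), (11, 1), (11, 2), (11, 3), (11, 4), (11, 5), (11, 6), (11, 7), (12, 0), (12, 1), (12, 2), (12, 3), (12, 4), (12, 5), (12, 6), (12, 7), (13, 0), (13, 3), (13, 4), (13, 7), (14, 0), (14, 3), (14, 4), (14, 7), (15, 0), (15, 1), (15, 2), (15, 3), (15, 4), (15, 5), (15, 6), (15, 7)]

Answer: OOOOOOOO
O..OO..O
O..OO..O
OOOOOOOO
OOOOOOOO
O..OO..O
O..OO..O
OOOOOOOO
OOOOOOOO
O..OO..O
O..OO..O
OOOOOOOO
OOOOOOOO
O..OO..O
O..OO..O
OOOOOOOO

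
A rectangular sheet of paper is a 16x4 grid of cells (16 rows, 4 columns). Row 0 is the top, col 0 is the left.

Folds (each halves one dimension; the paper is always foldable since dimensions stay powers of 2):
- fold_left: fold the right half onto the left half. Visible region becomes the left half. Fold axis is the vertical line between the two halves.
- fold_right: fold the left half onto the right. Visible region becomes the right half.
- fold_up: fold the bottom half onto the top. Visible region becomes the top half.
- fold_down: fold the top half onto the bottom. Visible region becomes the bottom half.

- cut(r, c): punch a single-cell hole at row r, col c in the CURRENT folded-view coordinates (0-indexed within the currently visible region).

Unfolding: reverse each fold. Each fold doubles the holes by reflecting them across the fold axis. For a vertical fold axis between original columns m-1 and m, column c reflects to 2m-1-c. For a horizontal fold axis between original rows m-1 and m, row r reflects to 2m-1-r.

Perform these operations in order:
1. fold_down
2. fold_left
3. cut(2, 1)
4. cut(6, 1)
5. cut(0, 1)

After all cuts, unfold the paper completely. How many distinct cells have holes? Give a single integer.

Op 1 fold_down: fold axis h@8; visible region now rows[8,16) x cols[0,4) = 8x4
Op 2 fold_left: fold axis v@2; visible region now rows[8,16) x cols[0,2) = 8x2
Op 3 cut(2, 1): punch at orig (10,1); cuts so far [(10, 1)]; region rows[8,16) x cols[0,2) = 8x2
Op 4 cut(6, 1): punch at orig (14,1); cuts so far [(10, 1), (14, 1)]; region rows[8,16) x cols[0,2) = 8x2
Op 5 cut(0, 1): punch at orig (8,1); cuts so far [(8, 1), (10, 1), (14, 1)]; region rows[8,16) x cols[0,2) = 8x2
Unfold 1 (reflect across v@2): 6 holes -> [(8, 1), (8, 2), (10, 1), (10, 2), (14, 1), (14, 2)]
Unfold 2 (reflect across h@8): 12 holes -> [(1, 1), (1, 2), (5, 1), (5, 2), (7, 1), (7, 2), (8, 1), (8, 2), (10, 1), (10, 2), (14, 1), (14, 2)]

Answer: 12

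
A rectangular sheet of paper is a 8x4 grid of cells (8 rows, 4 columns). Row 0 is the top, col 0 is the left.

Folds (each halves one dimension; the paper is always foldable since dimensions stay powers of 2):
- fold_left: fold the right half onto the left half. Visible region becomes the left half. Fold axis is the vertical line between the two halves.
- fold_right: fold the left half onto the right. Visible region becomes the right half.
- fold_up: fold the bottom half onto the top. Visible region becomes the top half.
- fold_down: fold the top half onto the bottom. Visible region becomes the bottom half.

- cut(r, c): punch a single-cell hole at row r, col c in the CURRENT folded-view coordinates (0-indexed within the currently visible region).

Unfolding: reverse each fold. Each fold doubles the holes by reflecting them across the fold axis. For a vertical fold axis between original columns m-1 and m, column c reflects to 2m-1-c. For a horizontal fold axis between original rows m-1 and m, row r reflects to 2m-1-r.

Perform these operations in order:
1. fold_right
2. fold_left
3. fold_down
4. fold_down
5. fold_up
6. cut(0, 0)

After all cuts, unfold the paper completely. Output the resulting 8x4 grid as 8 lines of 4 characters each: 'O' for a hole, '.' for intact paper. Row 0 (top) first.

Answer: OOOO
OOOO
OOOO
OOOO
OOOO
OOOO
OOOO
OOOO

Derivation:
Op 1 fold_right: fold axis v@2; visible region now rows[0,8) x cols[2,4) = 8x2
Op 2 fold_left: fold axis v@3; visible region now rows[0,8) x cols[2,3) = 8x1
Op 3 fold_down: fold axis h@4; visible region now rows[4,8) x cols[2,3) = 4x1
Op 4 fold_down: fold axis h@6; visible region now rows[6,8) x cols[2,3) = 2x1
Op 5 fold_up: fold axis h@7; visible region now rows[6,7) x cols[2,3) = 1x1
Op 6 cut(0, 0): punch at orig (6,2); cuts so far [(6, 2)]; region rows[6,7) x cols[2,3) = 1x1
Unfold 1 (reflect across h@7): 2 holes -> [(6, 2), (7, 2)]
Unfold 2 (reflect across h@6): 4 holes -> [(4, 2), (5, 2), (6, 2), (7, 2)]
Unfold 3 (reflect across h@4): 8 holes -> [(0, 2), (1, 2), (2, 2), (3, 2), (4, 2), (5, 2), (6, 2), (7, 2)]
Unfold 4 (reflect across v@3): 16 holes -> [(0, 2), (0, 3), (1, 2), (1, 3), (2, 2), (2, 3), (3, 2), (3, 3), (4, 2), (4, 3), (5, 2), (5, 3), (6, 2), (6, 3), (7, 2), (7, 3)]
Unfold 5 (reflect across v@2): 32 holes -> [(0, 0), (0, 1), (0, 2), (0, 3), (1, 0), (1, 1), (1, 2), (1, 3), (2, 0), (2, 1), (2, 2), (2, 3), (3, 0), (3, 1), (3, 2), (3, 3), (4, 0), (4, 1), (4, 2), (4, 3), (5, 0), (5, 1), (5, 2), (5, 3), (6, 0), (6, 1), (6, 2), (6, 3), (7, 0), (7, 1), (7, 2), (7, 3)]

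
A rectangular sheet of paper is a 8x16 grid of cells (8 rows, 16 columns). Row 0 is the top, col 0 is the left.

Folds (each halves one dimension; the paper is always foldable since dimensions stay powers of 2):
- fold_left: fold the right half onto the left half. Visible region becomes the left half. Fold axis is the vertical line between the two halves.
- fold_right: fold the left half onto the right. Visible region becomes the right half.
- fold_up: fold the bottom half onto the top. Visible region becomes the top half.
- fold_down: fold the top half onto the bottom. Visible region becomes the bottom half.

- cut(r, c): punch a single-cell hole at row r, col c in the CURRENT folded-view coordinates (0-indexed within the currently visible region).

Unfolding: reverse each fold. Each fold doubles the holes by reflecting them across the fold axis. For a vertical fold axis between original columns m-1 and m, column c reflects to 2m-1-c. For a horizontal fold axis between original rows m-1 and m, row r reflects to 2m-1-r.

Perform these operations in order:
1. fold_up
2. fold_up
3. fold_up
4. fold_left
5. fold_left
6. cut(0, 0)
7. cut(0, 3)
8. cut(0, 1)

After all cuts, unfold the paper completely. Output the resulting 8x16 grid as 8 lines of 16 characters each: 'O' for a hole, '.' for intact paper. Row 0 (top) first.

Op 1 fold_up: fold axis h@4; visible region now rows[0,4) x cols[0,16) = 4x16
Op 2 fold_up: fold axis h@2; visible region now rows[0,2) x cols[0,16) = 2x16
Op 3 fold_up: fold axis h@1; visible region now rows[0,1) x cols[0,16) = 1x16
Op 4 fold_left: fold axis v@8; visible region now rows[0,1) x cols[0,8) = 1x8
Op 5 fold_left: fold axis v@4; visible region now rows[0,1) x cols[0,4) = 1x4
Op 6 cut(0, 0): punch at orig (0,0); cuts so far [(0, 0)]; region rows[0,1) x cols[0,4) = 1x4
Op 7 cut(0, 3): punch at orig (0,3); cuts so far [(0, 0), (0, 3)]; region rows[0,1) x cols[0,4) = 1x4
Op 8 cut(0, 1): punch at orig (0,1); cuts so far [(0, 0), (0, 1), (0, 3)]; region rows[0,1) x cols[0,4) = 1x4
Unfold 1 (reflect across v@4): 6 holes -> [(0, 0), (0, 1), (0, 3), (0, 4), (0, 6), (0, 7)]
Unfold 2 (reflect across v@8): 12 holes -> [(0, 0), (0, 1), (0, 3), (0, 4), (0, 6), (0, 7), (0, 8), (0, 9), (0, 11), (0, 12), (0, 14), (0, 15)]
Unfold 3 (reflect across h@1): 24 holes -> [(0, 0), (0, 1), (0, 3), (0, 4), (0, 6), (0, 7), (0, 8), (0, 9), (0, 11), (0, 12), (0, 14), (0, 15), (1, 0), (1, 1), (1, 3), (1, 4), (1, 6), (1, 7), (1, 8), (1, 9), (1, 11), (1, 12), (1, 14), (1, 15)]
Unfold 4 (reflect across h@2): 48 holes -> [(0, 0), (0, 1), (0, 3), (0, 4), (0, 6), (0, 7), (0, 8), (0, 9), (0, 11), (0, 12), (0, 14), (0, 15), (1, 0), (1, 1), (1, 3), (1, 4), (1, 6), (1, 7), (1, 8), (1, 9), (1, 11), (1, 12), (1, 14), (1, 15), (2, 0), (2, 1), (2, 3), (2, 4), (2, 6), (2, 7), (2, 8), (2, 9), (2, 11), (2, 12), (2, 14), (2, 15), (3, 0), (3, 1), (3, 3), (3, 4), (3, 6), (3, 7), (3, 8), (3, 9), (3, 11), (3, 12), (3, 14), (3, 15)]
Unfold 5 (reflect across h@4): 96 holes -> [(0, 0), (0, 1), (0, 3), (0, 4), (0, 6), (0, 7), (0, 8), (0, 9), (0, 11), (0, 12), (0, 14), (0, 15), (1, 0), (1, 1), (1, 3), (1, 4), (1, 6), (1, 7), (1, 8), (1, 9), (1, 11), (1, 12), (1, 14), (1, 15), (2, 0), (2, 1), (2, 3), (2, 4), (2, 6), (2, 7), (2, 8), (2, 9), (2, 11), (2, 12), (2, 14), (2, 15), (3, 0), (3, 1), (3, 3), (3, 4), (3, 6), (3, 7), (3, 8), (3, 9), (3, 11), (3, 12), (3, 14), (3, 15), (4, 0), (4, 1), (4, 3), (4, 4), (4, 6), (4, 7), (4, 8), (4, 9), (4, 11), (4, 12), (4, 14), (4, 15), (5, 0), (5, 1), (5, 3), (5, 4), (5, 6), (5, 7), (5, 8), (5, 9), (5, 11), (5, 12), (5, 14), (5, 15), (6, 0), (6, 1), (6, 3), (6, 4), (6, 6), (6, 7), (6, 8), (6, 9), (6, 11), (6, 12), (6, 14), (6, 15), (7, 0), (7, 1), (7, 3), (7, 4), (7, 6), (7, 7), (7, 8), (7, 9), (7, 11), (7, 12), (7, 14), (7, 15)]

Answer: OO.OO.OOOO.OO.OO
OO.OO.OOOO.OO.OO
OO.OO.OOOO.OO.OO
OO.OO.OOOO.OO.OO
OO.OO.OOOO.OO.OO
OO.OO.OOOO.OO.OO
OO.OO.OOOO.OO.OO
OO.OO.OOOO.OO.OO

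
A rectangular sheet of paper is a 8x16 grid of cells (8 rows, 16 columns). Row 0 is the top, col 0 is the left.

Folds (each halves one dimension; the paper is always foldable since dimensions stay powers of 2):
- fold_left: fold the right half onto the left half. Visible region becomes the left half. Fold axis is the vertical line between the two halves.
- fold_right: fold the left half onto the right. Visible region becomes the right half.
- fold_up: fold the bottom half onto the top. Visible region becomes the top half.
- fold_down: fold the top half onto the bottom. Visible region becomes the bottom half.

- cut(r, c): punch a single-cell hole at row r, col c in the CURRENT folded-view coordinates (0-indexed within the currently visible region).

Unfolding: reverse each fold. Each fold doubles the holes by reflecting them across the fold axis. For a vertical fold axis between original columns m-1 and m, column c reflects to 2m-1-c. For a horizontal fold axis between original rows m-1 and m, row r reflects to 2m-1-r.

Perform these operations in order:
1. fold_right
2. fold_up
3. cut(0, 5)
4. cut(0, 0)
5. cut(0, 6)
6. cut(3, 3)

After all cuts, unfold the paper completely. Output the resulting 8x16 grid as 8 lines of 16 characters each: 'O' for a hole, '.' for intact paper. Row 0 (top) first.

Answer: .OO....OO....OO.
................
................
....O......O....
....O......O....
................
................
.OO....OO....OO.

Derivation:
Op 1 fold_right: fold axis v@8; visible region now rows[0,8) x cols[8,16) = 8x8
Op 2 fold_up: fold axis h@4; visible region now rows[0,4) x cols[8,16) = 4x8
Op 3 cut(0, 5): punch at orig (0,13); cuts so far [(0, 13)]; region rows[0,4) x cols[8,16) = 4x8
Op 4 cut(0, 0): punch at orig (0,8); cuts so far [(0, 8), (0, 13)]; region rows[0,4) x cols[8,16) = 4x8
Op 5 cut(0, 6): punch at orig (0,14); cuts so far [(0, 8), (0, 13), (0, 14)]; region rows[0,4) x cols[8,16) = 4x8
Op 6 cut(3, 3): punch at orig (3,11); cuts so far [(0, 8), (0, 13), (0, 14), (3, 11)]; region rows[0,4) x cols[8,16) = 4x8
Unfold 1 (reflect across h@4): 8 holes -> [(0, 8), (0, 13), (0, 14), (3, 11), (4, 11), (7, 8), (7, 13), (7, 14)]
Unfold 2 (reflect across v@8): 16 holes -> [(0, 1), (0, 2), (0, 7), (0, 8), (0, 13), (0, 14), (3, 4), (3, 11), (4, 4), (4, 11), (7, 1), (7, 2), (7, 7), (7, 8), (7, 13), (7, 14)]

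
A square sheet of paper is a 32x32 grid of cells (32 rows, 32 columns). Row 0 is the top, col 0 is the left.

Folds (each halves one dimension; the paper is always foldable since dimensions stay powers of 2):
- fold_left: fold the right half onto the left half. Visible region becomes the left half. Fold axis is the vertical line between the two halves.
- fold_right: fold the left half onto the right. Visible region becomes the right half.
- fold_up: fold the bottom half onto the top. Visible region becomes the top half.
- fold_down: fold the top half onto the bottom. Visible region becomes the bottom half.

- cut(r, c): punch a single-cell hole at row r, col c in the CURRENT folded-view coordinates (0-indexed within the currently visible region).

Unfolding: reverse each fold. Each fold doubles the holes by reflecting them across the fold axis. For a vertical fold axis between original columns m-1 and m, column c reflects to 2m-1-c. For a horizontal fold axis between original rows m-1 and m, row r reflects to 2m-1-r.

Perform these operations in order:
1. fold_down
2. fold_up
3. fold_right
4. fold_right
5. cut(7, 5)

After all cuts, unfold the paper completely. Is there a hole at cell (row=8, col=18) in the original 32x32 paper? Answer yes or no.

Op 1 fold_down: fold axis h@16; visible region now rows[16,32) x cols[0,32) = 16x32
Op 2 fold_up: fold axis h@24; visible region now rows[16,24) x cols[0,32) = 8x32
Op 3 fold_right: fold axis v@16; visible region now rows[16,24) x cols[16,32) = 8x16
Op 4 fold_right: fold axis v@24; visible region now rows[16,24) x cols[24,32) = 8x8
Op 5 cut(7, 5): punch at orig (23,29); cuts so far [(23, 29)]; region rows[16,24) x cols[24,32) = 8x8
Unfold 1 (reflect across v@24): 2 holes -> [(23, 18), (23, 29)]
Unfold 2 (reflect across v@16): 4 holes -> [(23, 2), (23, 13), (23, 18), (23, 29)]
Unfold 3 (reflect across h@24): 8 holes -> [(23, 2), (23, 13), (23, 18), (23, 29), (24, 2), (24, 13), (24, 18), (24, 29)]
Unfold 4 (reflect across h@16): 16 holes -> [(7, 2), (7, 13), (7, 18), (7, 29), (8, 2), (8, 13), (8, 18), (8, 29), (23, 2), (23, 13), (23, 18), (23, 29), (24, 2), (24, 13), (24, 18), (24, 29)]
Holes: [(7, 2), (7, 13), (7, 18), (7, 29), (8, 2), (8, 13), (8, 18), (8, 29), (23, 2), (23, 13), (23, 18), (23, 29), (24, 2), (24, 13), (24, 18), (24, 29)]

Answer: yes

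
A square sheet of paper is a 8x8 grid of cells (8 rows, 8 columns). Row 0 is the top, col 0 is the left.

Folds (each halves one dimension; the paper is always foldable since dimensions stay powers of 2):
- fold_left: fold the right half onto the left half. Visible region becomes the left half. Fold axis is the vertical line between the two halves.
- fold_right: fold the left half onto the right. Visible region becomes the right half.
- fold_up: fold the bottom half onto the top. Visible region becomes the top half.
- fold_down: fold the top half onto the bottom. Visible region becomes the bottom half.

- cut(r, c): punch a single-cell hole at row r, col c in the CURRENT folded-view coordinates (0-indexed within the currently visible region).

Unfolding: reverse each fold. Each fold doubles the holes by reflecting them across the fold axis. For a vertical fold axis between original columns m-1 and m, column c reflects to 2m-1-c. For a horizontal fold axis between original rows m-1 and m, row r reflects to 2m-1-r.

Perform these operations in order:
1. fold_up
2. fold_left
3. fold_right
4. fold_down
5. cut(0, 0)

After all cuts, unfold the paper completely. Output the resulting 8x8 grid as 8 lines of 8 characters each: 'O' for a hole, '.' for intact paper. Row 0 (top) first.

Answer: ........
.OO..OO.
.OO..OO.
........
........
.OO..OO.
.OO..OO.
........

Derivation:
Op 1 fold_up: fold axis h@4; visible region now rows[0,4) x cols[0,8) = 4x8
Op 2 fold_left: fold axis v@4; visible region now rows[0,4) x cols[0,4) = 4x4
Op 3 fold_right: fold axis v@2; visible region now rows[0,4) x cols[2,4) = 4x2
Op 4 fold_down: fold axis h@2; visible region now rows[2,4) x cols[2,4) = 2x2
Op 5 cut(0, 0): punch at orig (2,2); cuts so far [(2, 2)]; region rows[2,4) x cols[2,4) = 2x2
Unfold 1 (reflect across h@2): 2 holes -> [(1, 2), (2, 2)]
Unfold 2 (reflect across v@2): 4 holes -> [(1, 1), (1, 2), (2, 1), (2, 2)]
Unfold 3 (reflect across v@4): 8 holes -> [(1, 1), (1, 2), (1, 5), (1, 6), (2, 1), (2, 2), (2, 5), (2, 6)]
Unfold 4 (reflect across h@4): 16 holes -> [(1, 1), (1, 2), (1, 5), (1, 6), (2, 1), (2, 2), (2, 5), (2, 6), (5, 1), (5, 2), (5, 5), (5, 6), (6, 1), (6, 2), (6, 5), (6, 6)]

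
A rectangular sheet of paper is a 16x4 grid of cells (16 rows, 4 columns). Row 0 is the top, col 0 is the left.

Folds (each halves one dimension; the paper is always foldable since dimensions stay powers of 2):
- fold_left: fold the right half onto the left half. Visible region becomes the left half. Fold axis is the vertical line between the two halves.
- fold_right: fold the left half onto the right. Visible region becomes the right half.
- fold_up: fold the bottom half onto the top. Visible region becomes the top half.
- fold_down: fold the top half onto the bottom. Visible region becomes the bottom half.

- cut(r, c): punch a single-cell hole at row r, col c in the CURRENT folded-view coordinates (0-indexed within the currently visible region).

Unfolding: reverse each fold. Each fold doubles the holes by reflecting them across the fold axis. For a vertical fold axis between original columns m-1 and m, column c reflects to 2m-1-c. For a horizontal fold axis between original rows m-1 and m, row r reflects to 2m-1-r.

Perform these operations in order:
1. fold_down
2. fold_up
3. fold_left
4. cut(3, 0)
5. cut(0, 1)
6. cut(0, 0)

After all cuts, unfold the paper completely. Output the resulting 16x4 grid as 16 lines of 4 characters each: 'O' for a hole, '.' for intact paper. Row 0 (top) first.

Op 1 fold_down: fold axis h@8; visible region now rows[8,16) x cols[0,4) = 8x4
Op 2 fold_up: fold axis h@12; visible region now rows[8,12) x cols[0,4) = 4x4
Op 3 fold_left: fold axis v@2; visible region now rows[8,12) x cols[0,2) = 4x2
Op 4 cut(3, 0): punch at orig (11,0); cuts so far [(11, 0)]; region rows[8,12) x cols[0,2) = 4x2
Op 5 cut(0, 1): punch at orig (8,1); cuts so far [(8, 1), (11, 0)]; region rows[8,12) x cols[0,2) = 4x2
Op 6 cut(0, 0): punch at orig (8,0); cuts so far [(8, 0), (8, 1), (11, 0)]; region rows[8,12) x cols[0,2) = 4x2
Unfold 1 (reflect across v@2): 6 holes -> [(8, 0), (8, 1), (8, 2), (8, 3), (11, 0), (11, 3)]
Unfold 2 (reflect across h@12): 12 holes -> [(8, 0), (8, 1), (8, 2), (8, 3), (11, 0), (11, 3), (12, 0), (12, 3), (15, 0), (15, 1), (15, 2), (15, 3)]
Unfold 3 (reflect across h@8): 24 holes -> [(0, 0), (0, 1), (0, 2), (0, 3), (3, 0), (3, 3), (4, 0), (4, 3), (7, 0), (7, 1), (7, 2), (7, 3), (8, 0), (8, 1), (8, 2), (8, 3), (11, 0), (11, 3), (12, 0), (12, 3), (15, 0), (15, 1), (15, 2), (15, 3)]

Answer: OOOO
....
....
O..O
O..O
....
....
OOOO
OOOO
....
....
O..O
O..O
....
....
OOOO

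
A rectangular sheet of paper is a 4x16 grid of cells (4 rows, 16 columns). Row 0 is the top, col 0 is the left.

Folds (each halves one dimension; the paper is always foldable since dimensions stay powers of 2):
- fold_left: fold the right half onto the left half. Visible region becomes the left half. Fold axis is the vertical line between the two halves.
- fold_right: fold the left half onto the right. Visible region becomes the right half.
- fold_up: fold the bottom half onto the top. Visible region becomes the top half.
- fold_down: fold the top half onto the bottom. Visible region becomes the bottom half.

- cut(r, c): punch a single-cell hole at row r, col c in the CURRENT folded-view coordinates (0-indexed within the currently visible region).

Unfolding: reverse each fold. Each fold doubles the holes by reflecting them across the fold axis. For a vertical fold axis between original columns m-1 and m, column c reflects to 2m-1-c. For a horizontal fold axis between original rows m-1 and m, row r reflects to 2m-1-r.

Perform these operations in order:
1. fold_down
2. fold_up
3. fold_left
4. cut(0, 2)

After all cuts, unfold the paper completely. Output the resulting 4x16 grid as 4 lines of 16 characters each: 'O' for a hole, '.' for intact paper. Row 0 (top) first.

Op 1 fold_down: fold axis h@2; visible region now rows[2,4) x cols[0,16) = 2x16
Op 2 fold_up: fold axis h@3; visible region now rows[2,3) x cols[0,16) = 1x16
Op 3 fold_left: fold axis v@8; visible region now rows[2,3) x cols[0,8) = 1x8
Op 4 cut(0, 2): punch at orig (2,2); cuts so far [(2, 2)]; region rows[2,3) x cols[0,8) = 1x8
Unfold 1 (reflect across v@8): 2 holes -> [(2, 2), (2, 13)]
Unfold 2 (reflect across h@3): 4 holes -> [(2, 2), (2, 13), (3, 2), (3, 13)]
Unfold 3 (reflect across h@2): 8 holes -> [(0, 2), (0, 13), (1, 2), (1, 13), (2, 2), (2, 13), (3, 2), (3, 13)]

Answer: ..O..........O..
..O..........O..
..O..........O..
..O..........O..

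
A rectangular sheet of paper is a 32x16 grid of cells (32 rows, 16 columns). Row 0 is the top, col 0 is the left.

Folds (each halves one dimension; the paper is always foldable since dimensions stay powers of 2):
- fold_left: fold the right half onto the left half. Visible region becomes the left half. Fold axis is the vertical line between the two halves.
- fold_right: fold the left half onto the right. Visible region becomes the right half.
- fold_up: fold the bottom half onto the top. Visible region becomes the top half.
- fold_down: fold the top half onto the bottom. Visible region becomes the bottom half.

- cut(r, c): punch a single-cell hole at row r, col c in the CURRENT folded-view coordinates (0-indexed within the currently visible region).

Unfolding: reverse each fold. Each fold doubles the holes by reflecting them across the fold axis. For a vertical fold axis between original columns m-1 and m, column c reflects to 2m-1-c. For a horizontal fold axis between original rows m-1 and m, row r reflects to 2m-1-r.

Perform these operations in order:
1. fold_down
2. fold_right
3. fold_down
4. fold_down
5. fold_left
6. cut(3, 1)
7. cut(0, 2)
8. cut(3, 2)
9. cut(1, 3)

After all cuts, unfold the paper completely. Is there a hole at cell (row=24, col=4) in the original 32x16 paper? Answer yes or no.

Op 1 fold_down: fold axis h@16; visible region now rows[16,32) x cols[0,16) = 16x16
Op 2 fold_right: fold axis v@8; visible region now rows[16,32) x cols[8,16) = 16x8
Op 3 fold_down: fold axis h@24; visible region now rows[24,32) x cols[8,16) = 8x8
Op 4 fold_down: fold axis h@28; visible region now rows[28,32) x cols[8,16) = 4x8
Op 5 fold_left: fold axis v@12; visible region now rows[28,32) x cols[8,12) = 4x4
Op 6 cut(3, 1): punch at orig (31,9); cuts so far [(31, 9)]; region rows[28,32) x cols[8,12) = 4x4
Op 7 cut(0, 2): punch at orig (28,10); cuts so far [(28, 10), (31, 9)]; region rows[28,32) x cols[8,12) = 4x4
Op 8 cut(3, 2): punch at orig (31,10); cuts so far [(28, 10), (31, 9), (31, 10)]; region rows[28,32) x cols[8,12) = 4x4
Op 9 cut(1, 3): punch at orig (29,11); cuts so far [(28, 10), (29, 11), (31, 9), (31, 10)]; region rows[28,32) x cols[8,12) = 4x4
Unfold 1 (reflect across v@12): 8 holes -> [(28, 10), (28, 13), (29, 11), (29, 12), (31, 9), (31, 10), (31, 13), (31, 14)]
Unfold 2 (reflect across h@28): 16 holes -> [(24, 9), (24, 10), (24, 13), (24, 14), (26, 11), (26, 12), (27, 10), (27, 13), (28, 10), (28, 13), (29, 11), (29, 12), (31, 9), (31, 10), (31, 13), (31, 14)]
Unfold 3 (reflect across h@24): 32 holes -> [(16, 9), (16, 10), (16, 13), (16, 14), (18, 11), (18, 12), (19, 10), (19, 13), (20, 10), (20, 13), (21, 11), (21, 12), (23, 9), (23, 10), (23, 13), (23, 14), (24, 9), (24, 10), (24, 13), (24, 14), (26, 11), (26, 12), (27, 10), (27, 13), (28, 10), (28, 13), (29, 11), (29, 12), (31, 9), (31, 10), (31, 13), (31, 14)]
Unfold 4 (reflect across v@8): 64 holes -> [(16, 1), (16, 2), (16, 5), (16, 6), (16, 9), (16, 10), (16, 13), (16, 14), (18, 3), (18, 4), (18, 11), (18, 12), (19, 2), (19, 5), (19, 10), (19, 13), (20, 2), (20, 5), (20, 10), (20, 13), (21, 3), (21, 4), (21, 11), (21, 12), (23, 1), (23, 2), (23, 5), (23, 6), (23, 9), (23, 10), (23, 13), (23, 14), (24, 1), (24, 2), (24, 5), (24, 6), (24, 9), (24, 10), (24, 13), (24, 14), (26, 3), (26, 4), (26, 11), (26, 12), (27, 2), (27, 5), (27, 10), (27, 13), (28, 2), (28, 5), (28, 10), (28, 13), (29, 3), (29, 4), (29, 11), (29, 12), (31, 1), (31, 2), (31, 5), (31, 6), (31, 9), (31, 10), (31, 13), (31, 14)]
Unfold 5 (reflect across h@16): 128 holes -> [(0, 1), (0, 2), (0, 5), (0, 6), (0, 9), (0, 10), (0, 13), (0, 14), (2, 3), (2, 4), (2, 11), (2, 12), (3, 2), (3, 5), (3, 10), (3, 13), (4, 2), (4, 5), (4, 10), (4, 13), (5, 3), (5, 4), (5, 11), (5, 12), (7, 1), (7, 2), (7, 5), (7, 6), (7, 9), (7, 10), (7, 13), (7, 14), (8, 1), (8, 2), (8, 5), (8, 6), (8, 9), (8, 10), (8, 13), (8, 14), (10, 3), (10, 4), (10, 11), (10, 12), (11, 2), (11, 5), (11, 10), (11, 13), (12, 2), (12, 5), (12, 10), (12, 13), (13, 3), (13, 4), (13, 11), (13, 12), (15, 1), (15, 2), (15, 5), (15, 6), (15, 9), (15, 10), (15, 13), (15, 14), (16, 1), (16, 2), (16, 5), (16, 6), (16, 9), (16, 10), (16, 13), (16, 14), (18, 3), (18, 4), (18, 11), (18, 12), (19, 2), (19, 5), (19, 10), (19, 13), (20, 2), (20, 5), (20, 10), (20, 13), (21, 3), (21, 4), (21, 11), (21, 12), (23, 1), (23, 2), (23, 5), (23, 6), (23, 9), (23, 10), (23, 13), (23, 14), (24, 1), (24, 2), (24, 5), (24, 6), (24, 9), (24, 10), (24, 13), (24, 14), (26, 3), (26, 4), (26, 11), (26, 12), (27, 2), (27, 5), (27, 10), (27, 13), (28, 2), (28, 5), (28, 10), (28, 13), (29, 3), (29, 4), (29, 11), (29, 12), (31, 1), (31, 2), (31, 5), (31, 6), (31, 9), (31, 10), (31, 13), (31, 14)]
Holes: [(0, 1), (0, 2), (0, 5), (0, 6), (0, 9), (0, 10), (0, 13), (0, 14), (2, 3), (2, 4), (2, 11), (2, 12), (3, 2), (3, 5), (3, 10), (3, 13), (4, 2), (4, 5), (4, 10), (4, 13), (5, 3), (5, 4), (5, 11), (5, 12), (7, 1), (7, 2), (7, 5), (7, 6), (7, 9), (7, 10), (7, 13), (7, 14), (8, 1), (8, 2), (8, 5), (8, 6), (8, 9), (8, 10), (8, 13), (8, 14), (10, 3), (10, 4), (10, 11), (10, 12), (11, 2), (11, 5), (11, 10), (11, 13), (12, 2), (12, 5), (12, 10), (12, 13), (13, 3), (13, 4), (13, 11), (13, 12), (15, 1), (15, 2), (15, 5), (15, 6), (15, 9), (15, 10), (15, 13), (15, 14), (16, 1), (16, 2), (16, 5), (16, 6), (16, 9), (16, 10), (16, 13), (16, 14), (18, 3), (18, 4), (18, 11), (18, 12), (19, 2), (19, 5), (19, 10), (19, 13), (20, 2), (20, 5), (20, 10), (20, 13), (21, 3), (21, 4), (21, 11), (21, 12), (23, 1), (23, 2), (23, 5), (23, 6), (23, 9), (23, 10), (23, 13), (23, 14), (24, 1), (24, 2), (24, 5), (24, 6), (24, 9), (24, 10), (24, 13), (24, 14), (26, 3), (26, 4), (26, 11), (26, 12), (27, 2), (27, 5), (27, 10), (27, 13), (28, 2), (28, 5), (28, 10), (28, 13), (29, 3), (29, 4), (29, 11), (29, 12), (31, 1), (31, 2), (31, 5), (31, 6), (31, 9), (31, 10), (31, 13), (31, 14)]

Answer: no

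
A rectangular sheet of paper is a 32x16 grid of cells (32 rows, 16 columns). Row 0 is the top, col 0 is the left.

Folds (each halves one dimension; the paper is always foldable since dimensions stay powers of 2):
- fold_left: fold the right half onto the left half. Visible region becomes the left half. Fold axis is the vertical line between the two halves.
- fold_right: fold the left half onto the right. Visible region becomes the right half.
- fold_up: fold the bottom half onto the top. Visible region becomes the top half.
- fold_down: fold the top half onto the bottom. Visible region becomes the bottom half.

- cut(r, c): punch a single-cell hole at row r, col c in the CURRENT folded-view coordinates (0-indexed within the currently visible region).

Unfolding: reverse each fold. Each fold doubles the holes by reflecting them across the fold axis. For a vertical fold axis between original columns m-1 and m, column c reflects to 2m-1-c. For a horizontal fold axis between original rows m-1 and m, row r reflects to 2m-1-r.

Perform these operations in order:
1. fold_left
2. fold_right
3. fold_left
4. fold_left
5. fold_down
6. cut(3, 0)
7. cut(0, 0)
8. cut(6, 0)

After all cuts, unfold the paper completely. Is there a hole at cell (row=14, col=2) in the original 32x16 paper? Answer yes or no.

Op 1 fold_left: fold axis v@8; visible region now rows[0,32) x cols[0,8) = 32x8
Op 2 fold_right: fold axis v@4; visible region now rows[0,32) x cols[4,8) = 32x4
Op 3 fold_left: fold axis v@6; visible region now rows[0,32) x cols[4,6) = 32x2
Op 4 fold_left: fold axis v@5; visible region now rows[0,32) x cols[4,5) = 32x1
Op 5 fold_down: fold axis h@16; visible region now rows[16,32) x cols[4,5) = 16x1
Op 6 cut(3, 0): punch at orig (19,4); cuts so far [(19, 4)]; region rows[16,32) x cols[4,5) = 16x1
Op 7 cut(0, 0): punch at orig (16,4); cuts so far [(16, 4), (19, 4)]; region rows[16,32) x cols[4,5) = 16x1
Op 8 cut(6, 0): punch at orig (22,4); cuts so far [(16, 4), (19, 4), (22, 4)]; region rows[16,32) x cols[4,5) = 16x1
Unfold 1 (reflect across h@16): 6 holes -> [(9, 4), (12, 4), (15, 4), (16, 4), (19, 4), (22, 4)]
Unfold 2 (reflect across v@5): 12 holes -> [(9, 4), (9, 5), (12, 4), (12, 5), (15, 4), (15, 5), (16, 4), (16, 5), (19, 4), (19, 5), (22, 4), (22, 5)]
Unfold 3 (reflect across v@6): 24 holes -> [(9, 4), (9, 5), (9, 6), (9, 7), (12, 4), (12, 5), (12, 6), (12, 7), (15, 4), (15, 5), (15, 6), (15, 7), (16, 4), (16, 5), (16, 6), (16, 7), (19, 4), (19, 5), (19, 6), (19, 7), (22, 4), (22, 5), (22, 6), (22, 7)]
Unfold 4 (reflect across v@4): 48 holes -> [(9, 0), (9, 1), (9, 2), (9, 3), (9, 4), (9, 5), (9, 6), (9, 7), (12, 0), (12, 1), (12, 2), (12, 3), (12, 4), (12, 5), (12, 6), (12, 7), (15, 0), (15, 1), (15, 2), (15, 3), (15, 4), (15, 5), (15, 6), (15, 7), (16, 0), (16, 1), (16, 2), (16, 3), (16, 4), (16, 5), (16, 6), (16, 7), (19, 0), (19, 1), (19, 2), (19, 3), (19, 4), (19, 5), (19, 6), (19, 7), (22, 0), (22, 1), (22, 2), (22, 3), (22, 4), (22, 5), (22, 6), (22, 7)]
Unfold 5 (reflect across v@8): 96 holes -> [(9, 0), (9, 1), (9, 2), (9, 3), (9, 4), (9, 5), (9, 6), (9, 7), (9, 8), (9, 9), (9, 10), (9, 11), (9, 12), (9, 13), (9, 14), (9, 15), (12, 0), (12, 1), (12, 2), (12, 3), (12, 4), (12, 5), (12, 6), (12, 7), (12, 8), (12, 9), (12, 10), (12, 11), (12, 12), (12, 13), (12, 14), (12, 15), (15, 0), (15, 1), (15, 2), (15, 3), (15, 4), (15, 5), (15, 6), (15, 7), (15, 8), (15, 9), (15, 10), (15, 11), (15, 12), (15, 13), (15, 14), (15, 15), (16, 0), (16, 1), (16, 2), (16, 3), (16, 4), (16, 5), (16, 6), (16, 7), (16, 8), (16, 9), (16, 10), (16, 11), (16, 12), (16, 13), (16, 14), (16, 15), (19, 0), (19, 1), (19, 2), (19, 3), (19, 4), (19, 5), (19, 6), (19, 7), (19, 8), (19, 9), (19, 10), (19, 11), (19, 12), (19, 13), (19, 14), (19, 15), (22, 0), (22, 1), (22, 2), (22, 3), (22, 4), (22, 5), (22, 6), (22, 7), (22, 8), (22, 9), (22, 10), (22, 11), (22, 12), (22, 13), (22, 14), (22, 15)]
Holes: [(9, 0), (9, 1), (9, 2), (9, 3), (9, 4), (9, 5), (9, 6), (9, 7), (9, 8), (9, 9), (9, 10), (9, 11), (9, 12), (9, 13), (9, 14), (9, 15), (12, 0), (12, 1), (12, 2), (12, 3), (12, 4), (12, 5), (12, 6), (12, 7), (12, 8), (12, 9), (12, 10), (12, 11), (12, 12), (12, 13), (12, 14), (12, 15), (15, 0), (15, 1), (15, 2), (15, 3), (15, 4), (15, 5), (15, 6), (15, 7), (15, 8), (15, 9), (15, 10), (15, 11), (15, 12), (15, 13), (15, 14), (15, 15), (16, 0), (16, 1), (16, 2), (16, 3), (16, 4), (16, 5), (16, 6), (16, 7), (16, 8), (16, 9), (16, 10), (16, 11), (16, 12), (16, 13), (16, 14), (16, 15), (19, 0), (19, 1), (19, 2), (19, 3), (19, 4), (19, 5), (19, 6), (19, 7), (19, 8), (19, 9), (19, 10), (19, 11), (19, 12), (19, 13), (19, 14), (19, 15), (22, 0), (22, 1), (22, 2), (22, 3), (22, 4), (22, 5), (22, 6), (22, 7), (22, 8), (22, 9), (22, 10), (22, 11), (22, 12), (22, 13), (22, 14), (22, 15)]

Answer: no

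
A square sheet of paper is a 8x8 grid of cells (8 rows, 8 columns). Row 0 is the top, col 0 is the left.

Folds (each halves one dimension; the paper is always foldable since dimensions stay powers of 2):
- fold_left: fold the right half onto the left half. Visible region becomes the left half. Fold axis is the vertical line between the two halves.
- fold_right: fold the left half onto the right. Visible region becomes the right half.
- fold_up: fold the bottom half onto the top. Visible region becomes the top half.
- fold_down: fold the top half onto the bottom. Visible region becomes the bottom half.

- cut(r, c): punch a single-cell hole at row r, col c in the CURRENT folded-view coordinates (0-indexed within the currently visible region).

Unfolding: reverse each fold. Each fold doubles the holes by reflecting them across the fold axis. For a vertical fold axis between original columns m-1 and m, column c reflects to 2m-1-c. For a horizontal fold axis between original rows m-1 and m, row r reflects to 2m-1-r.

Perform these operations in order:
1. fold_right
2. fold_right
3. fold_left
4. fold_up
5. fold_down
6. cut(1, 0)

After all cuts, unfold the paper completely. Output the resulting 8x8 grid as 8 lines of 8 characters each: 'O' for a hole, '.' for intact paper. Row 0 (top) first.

Answer: OOOOOOOO
........
........
OOOOOOOO
OOOOOOOO
........
........
OOOOOOOO

Derivation:
Op 1 fold_right: fold axis v@4; visible region now rows[0,8) x cols[4,8) = 8x4
Op 2 fold_right: fold axis v@6; visible region now rows[0,8) x cols[6,8) = 8x2
Op 3 fold_left: fold axis v@7; visible region now rows[0,8) x cols[6,7) = 8x1
Op 4 fold_up: fold axis h@4; visible region now rows[0,4) x cols[6,7) = 4x1
Op 5 fold_down: fold axis h@2; visible region now rows[2,4) x cols[6,7) = 2x1
Op 6 cut(1, 0): punch at orig (3,6); cuts so far [(3, 6)]; region rows[2,4) x cols[6,7) = 2x1
Unfold 1 (reflect across h@2): 2 holes -> [(0, 6), (3, 6)]
Unfold 2 (reflect across h@4): 4 holes -> [(0, 6), (3, 6), (4, 6), (7, 6)]
Unfold 3 (reflect across v@7): 8 holes -> [(0, 6), (0, 7), (3, 6), (3, 7), (4, 6), (4, 7), (7, 6), (7, 7)]
Unfold 4 (reflect across v@6): 16 holes -> [(0, 4), (0, 5), (0, 6), (0, 7), (3, 4), (3, 5), (3, 6), (3, 7), (4, 4), (4, 5), (4, 6), (4, 7), (7, 4), (7, 5), (7, 6), (7, 7)]
Unfold 5 (reflect across v@4): 32 holes -> [(0, 0), (0, 1), (0, 2), (0, 3), (0, 4), (0, 5), (0, 6), (0, 7), (3, 0), (3, 1), (3, 2), (3, 3), (3, 4), (3, 5), (3, 6), (3, 7), (4, 0), (4, 1), (4, 2), (4, 3), (4, 4), (4, 5), (4, 6), (4, 7), (7, 0), (7, 1), (7, 2), (7, 3), (7, 4), (7, 5), (7, 6), (7, 7)]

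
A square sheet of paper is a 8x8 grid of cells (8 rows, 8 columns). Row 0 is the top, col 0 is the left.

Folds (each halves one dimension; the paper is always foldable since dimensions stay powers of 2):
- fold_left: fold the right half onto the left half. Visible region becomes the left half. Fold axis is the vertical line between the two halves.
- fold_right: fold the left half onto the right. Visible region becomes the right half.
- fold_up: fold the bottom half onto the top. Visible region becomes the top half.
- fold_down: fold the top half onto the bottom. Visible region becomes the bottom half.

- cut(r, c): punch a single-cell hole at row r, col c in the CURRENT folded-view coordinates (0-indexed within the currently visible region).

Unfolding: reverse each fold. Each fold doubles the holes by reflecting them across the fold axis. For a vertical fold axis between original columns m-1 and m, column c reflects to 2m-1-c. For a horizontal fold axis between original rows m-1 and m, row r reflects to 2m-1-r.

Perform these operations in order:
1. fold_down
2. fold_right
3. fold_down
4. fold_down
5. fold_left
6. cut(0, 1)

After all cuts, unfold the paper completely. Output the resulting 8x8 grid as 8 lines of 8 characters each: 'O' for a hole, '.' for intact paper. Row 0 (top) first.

Op 1 fold_down: fold axis h@4; visible region now rows[4,8) x cols[0,8) = 4x8
Op 2 fold_right: fold axis v@4; visible region now rows[4,8) x cols[4,8) = 4x4
Op 3 fold_down: fold axis h@6; visible region now rows[6,8) x cols[4,8) = 2x4
Op 4 fold_down: fold axis h@7; visible region now rows[7,8) x cols[4,8) = 1x4
Op 5 fold_left: fold axis v@6; visible region now rows[7,8) x cols[4,6) = 1x2
Op 6 cut(0, 1): punch at orig (7,5); cuts so far [(7, 5)]; region rows[7,8) x cols[4,6) = 1x2
Unfold 1 (reflect across v@6): 2 holes -> [(7, 5), (7, 6)]
Unfold 2 (reflect across h@7): 4 holes -> [(6, 5), (6, 6), (7, 5), (7, 6)]
Unfold 3 (reflect across h@6): 8 holes -> [(4, 5), (4, 6), (5, 5), (5, 6), (6, 5), (6, 6), (7, 5), (7, 6)]
Unfold 4 (reflect across v@4): 16 holes -> [(4, 1), (4, 2), (4, 5), (4, 6), (5, 1), (5, 2), (5, 5), (5, 6), (6, 1), (6, 2), (6, 5), (6, 6), (7, 1), (7, 2), (7, 5), (7, 6)]
Unfold 5 (reflect across h@4): 32 holes -> [(0, 1), (0, 2), (0, 5), (0, 6), (1, 1), (1, 2), (1, 5), (1, 6), (2, 1), (2, 2), (2, 5), (2, 6), (3, 1), (3, 2), (3, 5), (3, 6), (4, 1), (4, 2), (4, 5), (4, 6), (5, 1), (5, 2), (5, 5), (5, 6), (6, 1), (6, 2), (6, 5), (6, 6), (7, 1), (7, 2), (7, 5), (7, 6)]

Answer: .OO..OO.
.OO..OO.
.OO..OO.
.OO..OO.
.OO..OO.
.OO..OO.
.OO..OO.
.OO..OO.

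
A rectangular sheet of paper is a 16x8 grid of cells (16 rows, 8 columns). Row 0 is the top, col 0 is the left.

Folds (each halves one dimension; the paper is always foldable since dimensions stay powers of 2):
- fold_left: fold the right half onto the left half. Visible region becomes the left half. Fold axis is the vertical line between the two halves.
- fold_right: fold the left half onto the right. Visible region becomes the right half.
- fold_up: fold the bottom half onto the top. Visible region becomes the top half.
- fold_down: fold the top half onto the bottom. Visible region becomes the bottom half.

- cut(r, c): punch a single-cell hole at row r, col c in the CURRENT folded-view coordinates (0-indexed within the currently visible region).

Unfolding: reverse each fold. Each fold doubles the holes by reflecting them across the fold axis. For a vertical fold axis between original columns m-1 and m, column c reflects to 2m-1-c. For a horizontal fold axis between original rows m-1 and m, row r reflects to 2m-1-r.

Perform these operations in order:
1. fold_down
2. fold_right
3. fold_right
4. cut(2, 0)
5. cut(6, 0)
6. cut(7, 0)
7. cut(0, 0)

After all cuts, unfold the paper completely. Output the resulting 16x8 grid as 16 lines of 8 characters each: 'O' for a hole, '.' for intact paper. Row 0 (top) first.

Answer: .OO..OO.
.OO..OO.
........
........
........
.OO..OO.
........
.OO..OO.
.OO..OO.
........
.OO..OO.
........
........
........
.OO..OO.
.OO..OO.

Derivation:
Op 1 fold_down: fold axis h@8; visible region now rows[8,16) x cols[0,8) = 8x8
Op 2 fold_right: fold axis v@4; visible region now rows[8,16) x cols[4,8) = 8x4
Op 3 fold_right: fold axis v@6; visible region now rows[8,16) x cols[6,8) = 8x2
Op 4 cut(2, 0): punch at orig (10,6); cuts so far [(10, 6)]; region rows[8,16) x cols[6,8) = 8x2
Op 5 cut(6, 0): punch at orig (14,6); cuts so far [(10, 6), (14, 6)]; region rows[8,16) x cols[6,8) = 8x2
Op 6 cut(7, 0): punch at orig (15,6); cuts so far [(10, 6), (14, 6), (15, 6)]; region rows[8,16) x cols[6,8) = 8x2
Op 7 cut(0, 0): punch at orig (8,6); cuts so far [(8, 6), (10, 6), (14, 6), (15, 6)]; region rows[8,16) x cols[6,8) = 8x2
Unfold 1 (reflect across v@6): 8 holes -> [(8, 5), (8, 6), (10, 5), (10, 6), (14, 5), (14, 6), (15, 5), (15, 6)]
Unfold 2 (reflect across v@4): 16 holes -> [(8, 1), (8, 2), (8, 5), (8, 6), (10, 1), (10, 2), (10, 5), (10, 6), (14, 1), (14, 2), (14, 5), (14, 6), (15, 1), (15, 2), (15, 5), (15, 6)]
Unfold 3 (reflect across h@8): 32 holes -> [(0, 1), (0, 2), (0, 5), (0, 6), (1, 1), (1, 2), (1, 5), (1, 6), (5, 1), (5, 2), (5, 5), (5, 6), (7, 1), (7, 2), (7, 5), (7, 6), (8, 1), (8, 2), (8, 5), (8, 6), (10, 1), (10, 2), (10, 5), (10, 6), (14, 1), (14, 2), (14, 5), (14, 6), (15, 1), (15, 2), (15, 5), (15, 6)]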